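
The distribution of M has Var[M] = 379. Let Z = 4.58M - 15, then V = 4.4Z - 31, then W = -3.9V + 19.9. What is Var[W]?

Var[W] = 2341017.89228736

Var[Z] = 4.58²·379 = 7950.0556.
Var[V] = 4.4²·7950.0556 = 153913.076416.
Var[W] = (-3.9)²·153913.076416 = 2341017.89228736.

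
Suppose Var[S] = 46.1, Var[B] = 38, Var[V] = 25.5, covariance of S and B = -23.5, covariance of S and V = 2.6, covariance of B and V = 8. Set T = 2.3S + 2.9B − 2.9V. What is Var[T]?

Var[T] = 295.17

Var[T] = a²·Var[S] + b²·Var[B] + c²·Var[V] + 2ab·covariance of S and B + 2ac·covariance of S and V + 2bc·covariance of B and V, with a = 2.3, b = 2.9, c = -2.9.
= 243.869 + 319.58 + 214.455 + (-313.49) + (-34.684) + (-134.56)
= 295.17.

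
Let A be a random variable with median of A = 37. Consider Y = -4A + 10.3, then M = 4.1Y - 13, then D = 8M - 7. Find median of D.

median of D = -4627.56

median of Y = (-4)·37 + 10.3 = -137.7.
median of M = 4.1·(-137.7) + (-13) = -577.57.
median of D = 8·(-577.57) + (-7) = -4627.56.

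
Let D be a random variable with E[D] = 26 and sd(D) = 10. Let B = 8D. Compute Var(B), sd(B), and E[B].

Var(B) = 6400, sd(B) = 80, E[B] = 208

B = 8D is linear with a = 8, b = 0.
Var(D) = 10² = 100.
Var(B) = a²·Var(D) = 8²·100 = 6400.
sd(B) = |a|·sd(D) = |8|·10 = 80.
E[B] = a·E[D] + b = 8·26 = 208.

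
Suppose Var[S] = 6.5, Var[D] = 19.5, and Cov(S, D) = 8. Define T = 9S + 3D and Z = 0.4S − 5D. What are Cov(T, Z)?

By bilinearity, Cov(T, Z) = ac·Var[S] + bd·Var[D] + (ad+bc)·Cov(S, D), with a=9, b=3, c=0.4, d=-5.
ac·Var[S] = 9·0.4·6.5 = 23.4
bd·Var[D] = 3·(-5)·19.5 = -292.5
(ad+bc)·Cov(S, D) = (-43.8)·8 = -350.4
Cov(T, Z) = 23.4 + (-292.5) + (-350.4) = -619.5.

Cov(T, Z) = -619.5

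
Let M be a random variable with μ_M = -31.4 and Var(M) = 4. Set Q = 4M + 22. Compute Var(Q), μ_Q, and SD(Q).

Q = 4M + 22 is linear with a = 4, b = 22.
Var(Q) = a²·Var(M) = 4²·4 = 64 (the additive constant 22 does not affect variance).
μ_Q = a·μ_M + b = 4·(-31.4) + 22 = -103.6.
SD(M) = √4 = 2.
SD(Q) = |a|·SD(M) = |4|·2 = 8.

Var(Q) = 64, μ_Q = -103.6, SD(Q) = 8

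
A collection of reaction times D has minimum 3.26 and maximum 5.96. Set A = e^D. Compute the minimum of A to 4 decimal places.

e^D is increasing on this domain, so min(A) comes from min(D) = 3.26: min(A) = exp(3.26) ≈ 26.0495.

min(A) = 26.0495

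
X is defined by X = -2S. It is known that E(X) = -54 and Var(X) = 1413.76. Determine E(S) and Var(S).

E(S) = 27, Var(S) = 353.44

From X = -2S: E(X) = a·E(S) + b, so E(S) = (E(X) − b)/a = (-54 − 0)/(-2) = 27.
Var(X) = a²·Var(S), so Var(S) = 1413.76/(-2)² = 353.44.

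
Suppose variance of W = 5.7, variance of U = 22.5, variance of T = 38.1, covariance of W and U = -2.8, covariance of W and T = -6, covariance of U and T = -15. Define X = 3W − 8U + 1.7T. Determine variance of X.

variance of X = 2082.609

variance of X = a²·variance of W + b²·variance of U + c²·variance of T + 2ab·covariance of W and U + 2ac·covariance of W and T + 2bc·covariance of U and T, with a = 3, b = -8, c = 1.7.
= 51.3 + 1440 + 110.109 + 134.4 + (-61.2) + 408
= 2082.609.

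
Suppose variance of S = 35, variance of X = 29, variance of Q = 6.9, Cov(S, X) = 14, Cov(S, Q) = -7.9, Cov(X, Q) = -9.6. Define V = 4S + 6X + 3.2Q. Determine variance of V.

variance of V = 1775.776

variance of V = a²·variance of S + b²·variance of X + c²·variance of Q + 2ab·Cov(S, X) + 2ac·Cov(S, Q) + 2bc·Cov(X, Q), with a = 4, b = 6, c = 3.2.
= 560 + 1044 + 70.656 + 672 + (-202.24) + (-368.64)
= 1775.776.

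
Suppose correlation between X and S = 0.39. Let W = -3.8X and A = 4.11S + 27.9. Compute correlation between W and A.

correlation between W and A = -0.39

Linear rescalings preserve |correlation|; the slopes -3.8 and 4.11 have opposite signs, so the correlation flips sign: correlation between W and A = −correlation between X and S = -0.39.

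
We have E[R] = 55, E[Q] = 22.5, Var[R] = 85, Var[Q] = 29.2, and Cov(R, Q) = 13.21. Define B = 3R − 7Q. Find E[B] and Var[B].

E[B] = 3·E[R] + (-7)·E[Q] = 3·55 + (-7)·22.5 = 7.5.
Var[B] = a²·Var[R] + b²·Var[Q] + 2ab·Cov(R, Q) with a = 3, b = -7.
= 3²·85 + (-7)²·29.2 + 2·3·(-7)·13.21
= 765 + 1430.8 + (-554.82) = 1640.98.

E[B] = 7.5, Var[B] = 1640.98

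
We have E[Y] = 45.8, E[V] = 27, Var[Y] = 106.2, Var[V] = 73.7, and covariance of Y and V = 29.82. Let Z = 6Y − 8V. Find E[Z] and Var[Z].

E[Z] = 58.8, Var[Z] = 5677.28

E[Z] = 6·E[Y] + (-8)·E[V] = 6·45.8 + (-8)·27 = 58.8.
Var[Z] = a²·Var[Y] + b²·Var[V] + 2ab·covariance of Y and V with a = 6, b = -8.
= 6²·106.2 + (-8)²·73.7 + 2·6·(-8)·29.82
= 3823.2 + 4716.8 + (-2862.72) = 5677.28.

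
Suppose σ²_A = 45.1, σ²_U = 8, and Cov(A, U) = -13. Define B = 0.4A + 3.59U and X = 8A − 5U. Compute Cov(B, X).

Cov(B, X) = -346.64

By bilinearity, Cov(B, X) = ac·σ²_A + bd·σ²_U + (ad+bc)·Cov(A, U), with a=0.4, b=3.59, c=8, d=-5.
ac·σ²_A = 0.4·8·45.1 = 144.32
bd·σ²_U = 3.59·(-5)·8 = -143.6
(ad+bc)·Cov(A, U) = (26.72)·(-13) = -347.36
Cov(B, X) = 144.32 + (-143.6) + (-347.36) = -346.64.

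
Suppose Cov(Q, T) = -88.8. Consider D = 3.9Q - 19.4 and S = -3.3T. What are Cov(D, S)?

Cov(D, S) = a·c·Cov(Q, T) = 3.9·(-3.3)·(-88.8) = 1142.856. Additive constants drop out.

Cov(D, S) = 1142.856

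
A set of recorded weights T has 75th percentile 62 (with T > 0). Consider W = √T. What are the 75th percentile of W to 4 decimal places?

75th percentile of W = 7.874

√T is increasing, so P_{75}(W) = g(P_{75}(T)) ≈ 7.874.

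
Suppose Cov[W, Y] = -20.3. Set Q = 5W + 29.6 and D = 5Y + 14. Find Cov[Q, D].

Cov[Q, D] = -507.5

Cov[Q, D] = a·c·Cov[W, Y] = 5·5·(-20.3) = -507.5. Additive constants drop out.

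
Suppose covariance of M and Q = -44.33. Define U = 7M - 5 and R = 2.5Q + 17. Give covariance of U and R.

covariance of U and R = -775.775

covariance of U and R = a·c·covariance of M and Q = 7·2.5·(-44.33) = -775.775. Additive constants drop out.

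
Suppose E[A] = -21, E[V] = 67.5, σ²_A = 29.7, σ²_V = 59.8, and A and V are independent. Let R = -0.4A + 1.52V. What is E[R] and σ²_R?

E[R] = (-0.4)·E[A] + 1.52·E[V] = (-0.4)·(-21) + 1.52·67.5 = 111.
σ²_R = a²·σ²_A + b²·σ²_V + 2ab·Cov(A, V) with a = -0.4, b = 1.52.
Independence gives Cov(A, V) = 0.
= (-0.4)²·29.7 + 1.52²·59.8 + 2·(-0.4)·1.52·0
= 4.752 + 138.16192 + 0 = 142.91392.

E[R] = 111, σ²_R = 142.91392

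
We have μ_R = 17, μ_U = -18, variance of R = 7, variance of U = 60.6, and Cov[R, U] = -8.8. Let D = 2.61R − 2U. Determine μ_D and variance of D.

μ_D = 2.61·μ_R + (-2)·μ_U = 2.61·17 + (-2)·(-18) = 80.37.
variance of D = a²·variance of R + b²·variance of U + 2ab·Cov[R, U] with a = 2.61, b = -2.
= 2.61²·7 + (-2)²·60.6 + 2·2.61·(-2)·(-8.8)
= 47.6847 + 242.4 + 91.872 = 381.9567.

μ_D = 80.37, variance of D = 381.9567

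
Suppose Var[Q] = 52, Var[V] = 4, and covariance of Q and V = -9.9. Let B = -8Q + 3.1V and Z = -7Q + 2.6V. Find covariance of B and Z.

By bilinearity, covariance of B and Z = ac·Var[Q] + bd·Var[V] + (ad+bc)·covariance of Q and V, with a=-8, b=3.1, c=-7, d=2.6.
ac·Var[Q] = (-8)·(-7)·52 = 2912
bd·Var[V] = 3.1·2.6·4 = 32.24
(ad+bc)·covariance of Q and V = (-42.5)·(-9.9) = 420.75
covariance of B and Z = 2912 + 32.24 + 420.75 = 3364.99.

covariance of B and Z = 3364.99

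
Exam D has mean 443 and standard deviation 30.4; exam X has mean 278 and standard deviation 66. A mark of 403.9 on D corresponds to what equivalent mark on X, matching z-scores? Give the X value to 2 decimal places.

X = 193.11

z = (403.9 − 443)/30.4 ≈ -1.2862.
X = 278 + z·66 = 278 + (403.9 − 443)·66/30.4 ≈ 193.11.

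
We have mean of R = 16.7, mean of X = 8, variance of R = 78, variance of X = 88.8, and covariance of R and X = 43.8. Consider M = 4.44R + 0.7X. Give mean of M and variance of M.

mean of M = 79.748, variance of M = 1853.4336

mean of M = 4.44·mean of R + 0.7·mean of X = 4.44·16.7 + 0.7·8 = 79.748.
variance of M = a²·variance of R + b²·variance of X + 2ab·covariance of R and X with a = 4.44, b = 0.7.
= 4.44²·78 + 0.7²·88.8 + 2·4.44·0.7·43.8
= 1537.6608 + 43.512 + 272.2608 = 1853.4336.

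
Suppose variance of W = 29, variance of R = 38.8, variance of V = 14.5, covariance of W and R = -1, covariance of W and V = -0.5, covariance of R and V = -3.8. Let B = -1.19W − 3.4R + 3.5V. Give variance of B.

variance of B = a²·variance of W + b²·variance of R + c²·variance of V + 2ab·covariance of W and R + 2ac·covariance of W and V + 2bc·covariance of R and V, with a = -1.19, b = -3.4, c = 3.5.
= 41.0669 + 448.528 + 177.625 + (-8.092) + 4.165 + 90.44
= 753.7329.

variance of B = 753.7329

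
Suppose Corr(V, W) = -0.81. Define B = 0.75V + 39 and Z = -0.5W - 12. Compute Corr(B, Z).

Linear rescalings preserve |correlation|; the slopes 0.75 and -0.5 have opposite signs, so the correlation flips sign: Corr(B, Z) = −Corr(V, W) = 0.81.

Corr(B, Z) = 0.81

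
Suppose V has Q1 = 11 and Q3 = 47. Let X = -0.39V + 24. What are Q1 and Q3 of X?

a = -0.39 < 0 reverses order: Q1(X) comes from Q3(V), Q3(X) from Q1(V).
Q1(X) = (-0.39)·47 + 24 = 5.67; Q3(X) = (-0.39)·11 + 24 = 19.71.

Q1(X) = 5.67, Q3(X) = 19.71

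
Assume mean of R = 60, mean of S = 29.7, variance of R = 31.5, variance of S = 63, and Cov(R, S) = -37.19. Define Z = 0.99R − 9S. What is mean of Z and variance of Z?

mean of Z = -207.9, variance of Z = 5796.59895

mean of Z = 0.99·mean of R + (-9)·mean of S = 0.99·60 + (-9)·29.7 = -207.9.
variance of Z = a²·variance of R + b²·variance of S + 2ab·Cov(R, S) with a = 0.99, b = -9.
= 0.99²·31.5 + (-9)²·63 + 2·0.99·(-9)·(-37.19)
= 30.87315 + 5103 + 662.7258 = 5796.59895.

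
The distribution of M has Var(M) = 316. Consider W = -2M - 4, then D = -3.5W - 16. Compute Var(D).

Var(D) = 15484

Var(W) = (-2)²·316 = 1264.
Var(D) = (-3.5)²·1264 = 15484.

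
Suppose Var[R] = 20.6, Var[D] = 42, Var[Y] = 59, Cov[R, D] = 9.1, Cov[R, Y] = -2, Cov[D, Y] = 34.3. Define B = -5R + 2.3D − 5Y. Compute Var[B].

Var[B] = a²·Var[R] + b²·Var[D] + c²·Var[Y] + 2ab·Cov[R, D] + 2ac·Cov[R, Y] + 2bc·Cov[D, Y], with a = -5, b = 2.3, c = -5.
= 515 + 222.18 + 1475 + (-209.3) + (-100) + (-788.9)
= 1113.98.

Var[B] = 1113.98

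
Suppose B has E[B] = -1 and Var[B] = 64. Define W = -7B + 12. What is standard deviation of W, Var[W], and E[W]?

W = -7B + 12 is linear with a = -7, b = 12.
standard deviation of B = √64 = 8.
standard deviation of W = |a|·standard deviation of B = |-7|·8 = 56.
Var[W] = a²·Var[B] = (-7)²·64 = 3136 (the additive constant 12 does not affect variance).
E[W] = a·E[B] + b = (-7)·(-1) + 12 = 19.

standard deviation of W = 56, Var[W] = 3136, E[W] = 19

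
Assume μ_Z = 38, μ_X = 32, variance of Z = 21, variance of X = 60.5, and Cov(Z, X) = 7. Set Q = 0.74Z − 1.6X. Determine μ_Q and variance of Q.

μ_Q = -23.08, variance of Q = 149.8036

μ_Q = 0.74·μ_Z + (-1.6)·μ_X = 0.74·38 + (-1.6)·32 = -23.08.
variance of Q = a²·variance of Z + b²·variance of X + 2ab·Cov(Z, X) with a = 0.74, b = -1.6.
= 0.74²·21 + (-1.6)²·60.5 + 2·0.74·(-1.6)·7
= 11.4996 + 154.88 + (-16.576) = 149.8036.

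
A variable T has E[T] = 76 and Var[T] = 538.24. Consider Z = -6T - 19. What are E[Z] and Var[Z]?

E[Z] = -475, Var[Z] = 19376.64

Z = -6T - 19 is linear with a = -6, b = -19.
E[Z] = a·E[T] + b = (-6)·76 + (-19) = -475.
Var[Z] = a²·Var[T] = (-6)²·538.24 = 19376.64 (the additive constant -19 does not affect variance).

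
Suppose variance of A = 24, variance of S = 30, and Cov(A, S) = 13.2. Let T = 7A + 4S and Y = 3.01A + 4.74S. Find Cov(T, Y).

Cov(T, Y) = 1671.384

By bilinearity, Cov(T, Y) = ac·variance of A + bd·variance of S + (ad+bc)·Cov(A, S), with a=7, b=4, c=3.01, d=4.74.
ac·variance of A = 7·3.01·24 = 505.68
bd·variance of S = 4·4.74·30 = 568.8
(ad+bc)·Cov(A, S) = (45.22)·13.2 = 596.904
Cov(T, Y) = 505.68 + 568.8 + 596.904 = 1671.384.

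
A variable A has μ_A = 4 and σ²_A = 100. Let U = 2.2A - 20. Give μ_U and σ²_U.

μ_U = -11.2, σ²_U = 484

U = 2.2A - 20 is linear with a = 2.2, b = -20.
μ_U = a·μ_A + b = 2.2·4 + (-20) = -11.2.
σ²_U = a²·σ²_A = 2.2²·100 = 484 (the additive constant -20 does not affect variance).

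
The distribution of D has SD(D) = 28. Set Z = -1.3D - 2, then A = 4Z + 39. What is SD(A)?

SD(Z) = |-1.3|·28 = 36.4.
SD(A) = |4|·36.4 = 145.6.

SD(A) = 145.6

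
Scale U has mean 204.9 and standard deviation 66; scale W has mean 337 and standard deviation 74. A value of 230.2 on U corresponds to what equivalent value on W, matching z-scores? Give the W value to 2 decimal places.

z = (230.2 − 204.9)/66 ≈ 0.3833.
W = 337 + z·74 = 337 + (230.2 − 204.9)·74/66 ≈ 365.37.

W = 365.37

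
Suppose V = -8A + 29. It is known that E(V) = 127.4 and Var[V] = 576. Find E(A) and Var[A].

From V = -8A + 29: E(V) = a·E(A) + b, so E(A) = (E(V) − b)/a = (127.4 − 29)/(-8) = -12.3.
Var[V] = a²·Var[A], so Var[A] = 576/(-8)² = 9.

E(A) = -12.3, Var[A] = 9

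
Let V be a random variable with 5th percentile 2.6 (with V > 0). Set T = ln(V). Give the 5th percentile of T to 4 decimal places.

5th percentile of T = 0.9555

ln(V) is increasing, so P_{5}(T) = g(P_{5}(V)) ≈ 0.9555.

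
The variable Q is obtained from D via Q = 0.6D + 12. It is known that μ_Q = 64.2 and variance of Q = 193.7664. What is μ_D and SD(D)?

μ_D = 87, SD(D) = 23.2

From Q = 0.6D + 12: μ_Q = a·μ_D + b, so μ_D = (μ_Q − b)/a = (64.2 − 12)/0.6 = 87.
SD(Q) = √193.7664 = 13.92.
SD(Q) = |a|·SD(D), so SD(D) = 13.92/|0.6| = 23.2.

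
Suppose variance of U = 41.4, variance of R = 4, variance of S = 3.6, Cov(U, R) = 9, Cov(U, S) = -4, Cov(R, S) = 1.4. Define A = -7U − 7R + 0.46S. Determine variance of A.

variance of A = 3124.10576

variance of A = a²·variance of U + b²·variance of R + c²·variance of S + 2ab·Cov(U, R) + 2ac·Cov(U, S) + 2bc·Cov(R, S), with a = -7, b = -7, c = 0.46.
= 2028.6 + 196 + 0.76176 + 882 + 25.76 + (-9.016)
= 3124.10576.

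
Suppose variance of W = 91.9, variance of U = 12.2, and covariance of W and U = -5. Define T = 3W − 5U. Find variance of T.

variance of T = a²·variance of W + b²·variance of U + 2ab·covariance of W and U with a = 3, b = -5.
= 3²·91.9 + (-5)²·12.2 + 2·3·(-5)·(-5)
= 827.1 + 305 + 150 = 1282.1.

variance of T = 1282.1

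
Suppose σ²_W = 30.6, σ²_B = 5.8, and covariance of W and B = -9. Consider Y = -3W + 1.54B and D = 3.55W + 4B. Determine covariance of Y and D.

By bilinearity, covariance of Y and D = ac·σ²_W + bd·σ²_B + (ad+bc)·covariance of W and B, with a=-3, b=1.54, c=3.55, d=4.
ac·σ²_W = (-3)·3.55·30.6 = -325.89
bd·σ²_B = 1.54·4·5.8 = 35.728
(ad+bc)·covariance of W and B = (-6.533)·(-9) = 58.797
covariance of Y and D = -325.89 + 35.728 + 58.797 = -231.365.

covariance of Y and D = -231.365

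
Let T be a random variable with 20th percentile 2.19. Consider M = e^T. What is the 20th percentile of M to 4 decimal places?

20th percentile of M = 8.9352

e^T is increasing, so P_{20}(M) = g(P_{20}(T)) ≈ 8.9352.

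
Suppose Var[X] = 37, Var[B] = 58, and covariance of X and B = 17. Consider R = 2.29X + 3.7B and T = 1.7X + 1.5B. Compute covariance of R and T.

covariance of R and T = 631.266

By bilinearity, covariance of R and T = ac·Var[X] + bd·Var[B] + (ad+bc)·covariance of X and B, with a=2.29, b=3.7, c=1.7, d=1.5.
ac·Var[X] = 2.29·1.7·37 = 144.041
bd·Var[B] = 3.7·1.5·58 = 321.9
(ad+bc)·covariance of X and B = (9.725)·17 = 165.325
covariance of R and T = 144.041 + 321.9 + 165.325 = 631.266.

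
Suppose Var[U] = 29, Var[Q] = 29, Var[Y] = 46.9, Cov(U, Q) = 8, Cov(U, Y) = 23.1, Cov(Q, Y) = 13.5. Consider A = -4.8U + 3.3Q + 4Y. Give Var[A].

Var[A] = 950.29

Var[A] = a²·Var[U] + b²·Var[Q] + c²·Var[Y] + 2ab·Cov(U, Q) + 2ac·Cov(U, Y) + 2bc·Cov(Q, Y), with a = -4.8, b = 3.3, c = 4.
= 668.16 + 315.81 + 750.4 + (-253.44) + (-887.04) + 356.4
= 950.29.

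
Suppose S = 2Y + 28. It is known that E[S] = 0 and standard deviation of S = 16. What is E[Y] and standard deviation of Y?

E[Y] = -14, standard deviation of Y = 8

From S = 2Y + 28: E[S] = a·E[Y] + b, so E[Y] = (E[S] − b)/a = (0 − 28)/2 = -14.
standard deviation of S = |a|·standard deviation of Y, so standard deviation of Y = 16/|2| = 8.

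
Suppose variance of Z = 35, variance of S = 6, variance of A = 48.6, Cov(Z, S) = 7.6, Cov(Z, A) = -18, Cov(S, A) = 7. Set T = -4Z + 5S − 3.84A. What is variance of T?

variance of T = a²·variance of Z + b²·variance of S + c²·variance of A + 2ab·Cov(Z, S) + 2ac·Cov(Z, A) + 2bc·Cov(S, A), with a = -4, b = 5, c = -3.84.
= 560 + 150 + 716.63616 + (-304) + (-552.96) + (-268.8)
= 300.87616.

variance of T = 300.87616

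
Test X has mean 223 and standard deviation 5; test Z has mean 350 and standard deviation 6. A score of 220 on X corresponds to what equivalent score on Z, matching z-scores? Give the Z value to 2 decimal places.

z = (220 − 223)/5 = -0.6.
Z = 350 + z·6 = 350 + (220 − 223)·6/5 = 346.40.

Z = 346.40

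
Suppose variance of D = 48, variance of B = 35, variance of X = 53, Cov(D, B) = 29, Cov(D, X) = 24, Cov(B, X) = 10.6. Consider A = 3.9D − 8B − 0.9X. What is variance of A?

variance of A = 1187.57

variance of A = a²·variance of D + b²·variance of B + c²·variance of X + 2ab·Cov(D, B) + 2ac·Cov(D, X) + 2bc·Cov(B, X), with a = 3.9, b = -8, c = -0.9.
= 730.08 + 2240 + 42.93 + (-1809.6) + (-168.48) + 152.64
= 1187.57.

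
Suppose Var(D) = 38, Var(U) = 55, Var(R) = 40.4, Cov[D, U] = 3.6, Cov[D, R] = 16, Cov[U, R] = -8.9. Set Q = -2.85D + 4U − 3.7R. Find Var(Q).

Var(Q) = a²·Var(D) + b²·Var(U) + c²·Var(R) + 2ab·Cov[D, U] + 2ac·Cov[D, R] + 2bc·Cov[U, R], with a = -2.85, b = 4, c = -3.7.
= 308.655 + 880 + 553.076 + (-82.08) + 337.44 + 263.44
= 2260.531.

Var(Q) = 2260.531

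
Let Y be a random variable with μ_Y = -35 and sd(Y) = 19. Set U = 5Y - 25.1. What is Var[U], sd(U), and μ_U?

Var[U] = 9025, sd(U) = 95, μ_U = -200.1

U = 5Y - 25.1 is linear with a = 5, b = -25.1.
Var[Y] = 19² = 361.
Var[U] = a²·Var[Y] = 5²·361 = 9025 (the additive constant -25.1 does not affect variance).
sd(U) = |a|·sd(Y) = |5|·19 = 95.
μ_U = a·μ_Y + b = 5·(-35) + (-25.1) = -200.1.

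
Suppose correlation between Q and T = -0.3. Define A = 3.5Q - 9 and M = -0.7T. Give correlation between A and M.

correlation between A and M = 0.3

Linear rescalings preserve |correlation|; the slopes 3.5 and -0.7 have opposite signs, so the correlation flips sign: correlation between A and M = −correlation between Q and T = 0.3.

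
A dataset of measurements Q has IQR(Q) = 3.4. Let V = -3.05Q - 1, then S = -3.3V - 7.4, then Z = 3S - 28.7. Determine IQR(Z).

IQR(V) = |-3.05|·3.4 = 10.37.
IQR(S) = |-3.3|·10.37 = 34.221.
IQR(Z) = |3|·34.221 = 102.663.

IQR(Z) = 102.663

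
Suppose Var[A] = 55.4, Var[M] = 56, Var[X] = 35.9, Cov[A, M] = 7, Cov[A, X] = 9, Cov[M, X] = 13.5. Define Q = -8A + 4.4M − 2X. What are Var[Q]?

Var[Q] = a²·Var[A] + b²·Var[M] + c²·Var[X] + 2ab·Cov[A, M] + 2ac·Cov[A, X] + 2bc·Cov[M, X], with a = -8, b = 4.4, c = -2.
= 3545.6 + 1084.16 + 143.6 + (-492.8) + 288 + (-237.6)
= 4330.96.

Var[Q] = 4330.96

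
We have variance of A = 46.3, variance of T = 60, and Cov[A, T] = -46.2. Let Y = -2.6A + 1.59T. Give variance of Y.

variance of Y = a²·variance of A + b²·variance of T + 2ab·Cov[A, T] with a = -2.6, b = 1.59.
= (-2.6)²·46.3 + 1.59²·60 + 2·(-2.6)·1.59·(-46.2)
= 312.988 + 151.686 + 381.9816 = 846.6556.

variance of Y = 846.6556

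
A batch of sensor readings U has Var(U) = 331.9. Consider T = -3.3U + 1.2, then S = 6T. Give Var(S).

Var(T) = (-3.3)²·331.9 = 3614.391.
Var(S) = 6²·3614.391 = 130118.076.

Var(S) = 130118.076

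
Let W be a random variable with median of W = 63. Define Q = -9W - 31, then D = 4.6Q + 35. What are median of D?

median of Q = (-9)·63 + (-31) = -598.
median of D = 4.6·(-598) + 35 = -2715.8.

median of D = -2715.8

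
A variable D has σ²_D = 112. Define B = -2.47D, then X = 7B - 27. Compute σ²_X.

σ²_X = 33481.7392

σ²_B = (-2.47)²·112 = 683.3008.
σ²_X = 7²·683.3008 = 33481.7392.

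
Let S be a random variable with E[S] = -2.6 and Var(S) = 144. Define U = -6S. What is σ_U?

U = -6S is linear with a = -6, b = 0.
σ_S = √144 = 12.
σ_U = |a|·σ_S = |-6|·12 = 72.

σ_U = 72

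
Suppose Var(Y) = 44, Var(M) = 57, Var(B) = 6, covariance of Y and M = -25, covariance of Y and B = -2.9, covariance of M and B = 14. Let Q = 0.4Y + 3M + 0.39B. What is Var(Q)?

Var(Q) = 492.8078

Var(Q) = a²·Var(Y) + b²·Var(M) + c²·Var(B) + 2ab·covariance of Y and M + 2ac·covariance of Y and B + 2bc·covariance of M and B, with a = 0.4, b = 3, c = 0.39.
= 7.04 + 513 + 0.9126 + (-60) + (-0.9048) + 32.76
= 492.8078.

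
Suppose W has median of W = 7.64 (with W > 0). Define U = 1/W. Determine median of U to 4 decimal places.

median of U = 0.1309

1/W is monotone on this domain, so median of U = 1/(7.64) ≈ 0.1309.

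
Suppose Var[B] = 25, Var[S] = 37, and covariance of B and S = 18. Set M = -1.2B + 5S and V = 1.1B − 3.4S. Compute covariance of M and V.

By bilinearity, covariance of M and V = ac·Var[B] + bd·Var[S] + (ad+bc)·covariance of B and S, with a=-1.2, b=5, c=1.1, d=-3.4.
ac·Var[B] = (-1.2)·1.1·25 = -33
bd·Var[S] = 5·(-3.4)·37 = -629
(ad+bc)·covariance of B and S = (9.58)·18 = 172.44
covariance of M and V = -33 + (-629) + 172.44 = -489.56.

covariance of M and V = -489.56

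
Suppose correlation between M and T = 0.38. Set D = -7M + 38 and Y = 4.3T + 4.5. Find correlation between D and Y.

Linear rescalings preserve |correlation|; the slopes -7 and 4.3 have opposite signs, so the correlation flips sign: correlation between D and Y = −correlation between M and T = -0.38.

correlation between D and Y = -0.38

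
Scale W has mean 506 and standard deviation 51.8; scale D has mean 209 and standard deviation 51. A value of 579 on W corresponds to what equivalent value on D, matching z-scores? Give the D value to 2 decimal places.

z = (579 − 506)/51.8 ≈ 1.4093.
D = 209 + z·51 = 209 + (579 − 506)·51/51.8 ≈ 280.87.

D = 280.87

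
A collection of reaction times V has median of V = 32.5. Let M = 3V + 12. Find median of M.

median of M = 109.5

A linear map preserves order up to sign, so median of M = a·median of V + b = 3·32.5 + 12 = 109.5.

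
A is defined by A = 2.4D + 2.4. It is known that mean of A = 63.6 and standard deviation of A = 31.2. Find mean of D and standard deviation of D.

mean of D = 25.5, standard deviation of D = 13

From A = 2.4D + 2.4: mean of A = a·mean of D + b, so mean of D = (mean of A − b)/a = (63.6 − 2.4)/2.4 = 25.5.
standard deviation of A = |a|·standard deviation of D, so standard deviation of D = 31.2/|2.4| = 13.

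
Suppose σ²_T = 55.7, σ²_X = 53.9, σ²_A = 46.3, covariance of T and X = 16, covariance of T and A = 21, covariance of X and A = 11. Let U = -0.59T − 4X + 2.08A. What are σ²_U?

σ²_U = a²·σ²_T + b²·σ²_X + c²·σ²_A + 2ab·covariance of T and X + 2ac·covariance of T and A + 2bc·covariance of X and A, with a = -0.59, b = -4, c = 2.08.
= 19.38917 + 862.4 + 200.31232 + 75.52 + (-51.5424) + (-183.04)
= 923.03909.

σ²_U = 923.03909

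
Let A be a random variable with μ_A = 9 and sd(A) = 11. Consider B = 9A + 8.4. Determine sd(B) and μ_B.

B = 9A + 8.4 is linear with a = 9, b = 8.4.
sd(B) = |a|·sd(A) = |9|·11 = 99.
μ_B = a·μ_A + b = 9·9 + 8.4 = 89.4.

sd(B) = 99, μ_B = 89.4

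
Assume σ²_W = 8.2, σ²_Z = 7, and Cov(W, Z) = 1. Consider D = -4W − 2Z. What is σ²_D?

σ²_D = 175.2

σ²_D = a²·σ²_W + b²·σ²_Z + 2ab·Cov(W, Z) with a = -4, b = -2.
= (-4)²·8.2 + (-2)²·7 + 2·(-4)·(-2)·1
= 131.2 + 28 + 16 = 175.2.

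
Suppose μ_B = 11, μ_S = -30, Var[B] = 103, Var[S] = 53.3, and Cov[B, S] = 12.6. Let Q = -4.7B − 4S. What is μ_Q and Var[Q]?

μ_Q = 68.3, Var[Q] = 3601.83

μ_Q = (-4.7)·μ_B + (-4)·μ_S = (-4.7)·11 + (-4)·(-30) = 68.3.
Var[Q] = a²·Var[B] + b²·Var[S] + 2ab·Cov[B, S] with a = -4.7, b = -4.
= (-4.7)²·103 + (-4)²·53.3 + 2·(-4.7)·(-4)·12.6
= 2275.27 + 852.8 + 473.76 = 3601.83.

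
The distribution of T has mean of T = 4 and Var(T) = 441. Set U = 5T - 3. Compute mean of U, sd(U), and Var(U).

mean of U = 17, sd(U) = 105, Var(U) = 11025

U = 5T - 3 is linear with a = 5, b = -3.
mean of U = a·mean of T + b = 5·4 + (-3) = 17.
sd(T) = √441 = 21.
sd(U) = |a|·sd(T) = |5|·21 = 105.
Var(U) = a²·Var(T) = 5²·441 = 11025 (the additive constant -3 does not affect variance).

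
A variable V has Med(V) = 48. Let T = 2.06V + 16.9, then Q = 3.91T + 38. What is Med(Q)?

Med(Q) = 490.6998

Med(T) = 2.06·48 + 16.9 = 115.78.
Med(Q) = 3.91·115.78 + 38 = 490.6998.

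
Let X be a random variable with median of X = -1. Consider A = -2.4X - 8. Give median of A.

A linear map preserves order up to sign, so median of A = a·median of X + b = (-2.4)·(-1) + (-8) = -5.6.

median of A = -5.6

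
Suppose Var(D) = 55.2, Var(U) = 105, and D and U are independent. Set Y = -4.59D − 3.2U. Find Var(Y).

Var(Y) = 2238.15912

Var(Y) = a²·Var(D) + b²·Var(U) + 2ab·Cov[D, U] with a = -4.59, b = -3.2.
Independence gives Cov[D, U] = 0.
= (-4.59)²·55.2 + (-3.2)²·105 + 2·(-4.59)·(-3.2)·0
= 1162.95912 + 1075.2 + 0 = 2238.15912.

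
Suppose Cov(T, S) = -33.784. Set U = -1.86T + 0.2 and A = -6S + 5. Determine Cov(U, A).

Cov(U, A) = a·c·Cov(T, S) = (-1.86)·(-6)·(-33.784) = -377.02944. Additive constants drop out.

Cov(U, A) = -377.02944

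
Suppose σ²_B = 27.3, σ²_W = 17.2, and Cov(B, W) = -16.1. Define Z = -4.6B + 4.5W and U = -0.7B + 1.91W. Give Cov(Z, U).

Cov(Z, U) = 427.9096

By bilinearity, Cov(Z, U) = ac·σ²_B + bd·σ²_W + (ad+bc)·Cov(B, W), with a=-4.6, b=4.5, c=-0.7, d=1.91.
ac·σ²_B = (-4.6)·(-0.7)·27.3 = 87.906
bd·σ²_W = 4.5·1.91·17.2 = 147.834
(ad+bc)·Cov(B, W) = (-11.936)·(-16.1) = 192.1696
Cov(Z, U) = 87.906 + 147.834 + 192.1696 = 427.9096.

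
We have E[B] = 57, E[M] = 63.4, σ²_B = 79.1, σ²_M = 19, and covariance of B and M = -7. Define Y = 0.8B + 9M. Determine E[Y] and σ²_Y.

E[Y] = 0.8·E[B] + 9·E[M] = 0.8·57 + 9·63.4 = 616.2.
σ²_Y = a²·σ²_B + b²·σ²_M + 2ab·covariance of B and M with a = 0.8, b = 9.
= 0.8²·79.1 + 9²·19 + 2·0.8·9·(-7)
= 50.624 + 1539 + (-100.8) = 1488.824.

E[Y] = 616.2, σ²_Y = 1488.824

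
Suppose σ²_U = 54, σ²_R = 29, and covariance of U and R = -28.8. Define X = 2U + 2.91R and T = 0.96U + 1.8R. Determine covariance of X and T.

By bilinearity, covariance of X and T = ac·σ²_U + bd·σ²_R + (ad+bc)·covariance of U and R, with a=2, b=2.91, c=0.96, d=1.8.
ac·σ²_U = 2·0.96·54 = 103.68
bd·σ²_R = 2.91·1.8·29 = 151.902
(ad+bc)·covariance of U and R = (6.3936)·(-28.8) = -184.13568
covariance of X and T = 103.68 + 151.902 + (-184.13568) = 71.44632.

covariance of X and T = 71.44632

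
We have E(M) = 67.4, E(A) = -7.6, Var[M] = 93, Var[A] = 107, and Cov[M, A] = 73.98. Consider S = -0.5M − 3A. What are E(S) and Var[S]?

E(S) = (-0.5)·E(M) + (-3)·E(A) = (-0.5)·67.4 + (-3)·(-7.6) = -10.9.
Var[S] = a²·Var[M] + b²·Var[A] + 2ab·Cov[M, A] with a = -0.5, b = -3.
= (-0.5)²·93 + (-3)²·107 + 2·(-0.5)·(-3)·73.98
= 23.25 + 963 + 221.94 = 1208.19.

E(S) = -10.9, Var[S] = 1208.19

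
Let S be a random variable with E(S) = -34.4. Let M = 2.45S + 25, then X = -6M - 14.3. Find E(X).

E(X) = 341.38

E(M) = 2.45·(-34.4) + 25 = -59.28.
E(X) = (-6)·(-59.28) + (-14.3) = 341.38.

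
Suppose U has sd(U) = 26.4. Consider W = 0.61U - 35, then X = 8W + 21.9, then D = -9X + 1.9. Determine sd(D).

sd(W) = |0.61|·26.4 = 16.104.
sd(X) = |8|·16.104 = 128.832.
sd(D) = |-9|·128.832 = 1159.488.

sd(D) = 1159.488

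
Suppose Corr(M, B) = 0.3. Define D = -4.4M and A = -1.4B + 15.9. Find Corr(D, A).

Corr(D, A) = 0.3

Linear rescalings preserve correlation up to sign; here the slopes -4.4 and -1.4 have the same sign, so Corr(D, A) = Corr(M, B) = 0.3.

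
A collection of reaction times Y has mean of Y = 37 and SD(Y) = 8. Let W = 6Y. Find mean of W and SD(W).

mean of W = 222, SD(W) = 48

W = 6Y is linear with a = 6, b = 0.
mean of W = a·mean of Y + b = 6·37 = 222.
SD(W) = |a|·SD(Y) = |6|·8 = 48.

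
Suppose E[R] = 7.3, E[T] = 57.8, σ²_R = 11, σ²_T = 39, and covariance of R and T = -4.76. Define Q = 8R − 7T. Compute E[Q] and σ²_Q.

E[Q] = -346.2, σ²_Q = 3148.12

E[Q] = 8·E[R] + (-7)·E[T] = 8·7.3 + (-7)·57.8 = -346.2.
σ²_Q = a²·σ²_R + b²·σ²_T + 2ab·covariance of R and T with a = 8, b = -7.
= 8²·11 + (-7)²·39 + 2·8·(-7)·(-4.76)
= 704 + 1911 + 533.12 = 3148.12.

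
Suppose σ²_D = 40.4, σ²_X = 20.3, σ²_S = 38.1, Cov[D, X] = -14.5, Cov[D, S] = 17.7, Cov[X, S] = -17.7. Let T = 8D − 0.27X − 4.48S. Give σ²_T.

σ²_T = a²·σ²_D + b²·σ²_X + c²·σ²_S + 2ab·Cov[D, X] + 2ac·Cov[D, S] + 2bc·Cov[X, S], with a = 8, b = -0.27, c = -4.48.
= 2585.6 + 1.47987 + 764.68224 + 62.64 + (-1268.736) + (-42.81984)
= 2102.84627.

σ²_T = 2102.84627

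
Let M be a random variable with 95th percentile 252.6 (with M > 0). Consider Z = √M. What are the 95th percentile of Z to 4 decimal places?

95th percentile of Z = 15.8934

√M is increasing, so P_{95}(Z) = g(P_{95}(M)) ≈ 15.8934.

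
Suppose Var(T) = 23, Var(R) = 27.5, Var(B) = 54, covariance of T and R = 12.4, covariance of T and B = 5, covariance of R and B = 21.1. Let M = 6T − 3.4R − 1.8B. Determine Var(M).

Var(M) = a²·Var(T) + b²·Var(R) + c²·Var(B) + 2ab·covariance of T and R + 2ac·covariance of T and B + 2bc·covariance of R and B, with a = 6, b = -3.4, c = -1.8.
= 828 + 317.9 + 174.96 + (-505.92) + (-108) + 258.264
= 965.204.

Var(M) = 965.204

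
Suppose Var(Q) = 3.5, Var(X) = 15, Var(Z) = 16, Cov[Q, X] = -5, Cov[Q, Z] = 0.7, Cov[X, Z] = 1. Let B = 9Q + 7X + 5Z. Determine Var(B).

Var(B) = 921.5

Var(B) = a²·Var(Q) + b²·Var(X) + c²·Var(Z) + 2ab·Cov[Q, X] + 2ac·Cov[Q, Z] + 2bc·Cov[X, Z], with a = 9, b = 7, c = 5.
= 283.5 + 735 + 400 + (-630) + 63 + 70
= 921.5.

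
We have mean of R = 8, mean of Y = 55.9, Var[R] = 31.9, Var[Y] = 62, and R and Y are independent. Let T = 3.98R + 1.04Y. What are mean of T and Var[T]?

mean of T = 3.98·mean of R + 1.04·mean of Y = 3.98·8 + 1.04·55.9 = 89.976.
Var[T] = a²·Var[R] + b²·Var[Y] + 2ab·covariance of R and Y with a = 3.98, b = 1.04.
Independence gives covariance of R and Y = 0.
= 3.98²·31.9 + 1.04²·62 + 2·3.98·1.04·0
= 505.30876 + 67.0592 + 0 = 572.36796.

mean of T = 89.976, Var[T] = 572.36796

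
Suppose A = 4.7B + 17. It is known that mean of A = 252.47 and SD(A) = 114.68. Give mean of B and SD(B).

mean of B = 50.1, SD(B) = 24.4

From A = 4.7B + 17: mean of A = a·mean of B + b, so mean of B = (mean of A − b)/a = (252.47 − 17)/4.7 = 50.1.
SD(A) = |a|·SD(B), so SD(B) = 114.68/|4.7| = 24.4.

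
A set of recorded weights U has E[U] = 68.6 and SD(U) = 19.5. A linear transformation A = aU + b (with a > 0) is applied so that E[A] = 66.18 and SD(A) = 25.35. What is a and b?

a = 1.3, b = -23

SD(A) = a·SD(U) (a > 0), so a = 25.35/19.5 = 1.3.
E[A] = a·E[U] + b, so b = 66.18 − 1.3·68.6 = -23.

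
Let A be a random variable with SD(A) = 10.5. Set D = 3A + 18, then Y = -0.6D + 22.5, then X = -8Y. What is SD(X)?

SD(D) = |3|·10.5 = 31.5.
SD(Y) = |-0.6|·31.5 = 18.9.
SD(X) = |-8|·18.9 = 151.2.

SD(X) = 151.2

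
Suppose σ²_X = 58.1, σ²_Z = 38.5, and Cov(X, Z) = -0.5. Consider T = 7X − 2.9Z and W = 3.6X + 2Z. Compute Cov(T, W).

By bilinearity, Cov(T, W) = ac·σ²_X + bd·σ²_Z + (ad+bc)·Cov(X, Z), with a=7, b=-2.9, c=3.6, d=2.
ac·σ²_X = 7·3.6·58.1 = 1464.12
bd·σ²_Z = (-2.9)·2·38.5 = -223.3
(ad+bc)·Cov(X, Z) = (3.56)·(-0.5) = -1.78
Cov(T, W) = 1464.12 + (-223.3) + (-1.78) = 1239.04.

Cov(T, W) = 1239.04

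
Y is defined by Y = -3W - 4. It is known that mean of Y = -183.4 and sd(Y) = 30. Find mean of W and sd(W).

mean of W = 59.8, sd(W) = 10

From Y = -3W - 4: mean of Y = a·mean of W + b, so mean of W = (mean of Y − b)/a = (-183.4 − (-4))/(-3) = 59.8.
sd(Y) = |a|·sd(W), so sd(W) = 30/|-3| = 10.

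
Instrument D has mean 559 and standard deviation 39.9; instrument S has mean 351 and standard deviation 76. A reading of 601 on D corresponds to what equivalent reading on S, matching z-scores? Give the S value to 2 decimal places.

S = 431.00

z = (601 − 559)/39.9 ≈ 1.0526.
S = 351 + z·76 = 351 + (601 − 559)·76/39.9 = 431.00.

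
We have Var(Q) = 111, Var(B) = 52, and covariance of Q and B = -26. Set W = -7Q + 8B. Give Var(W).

Var(W) = 11679

Var(W) = a²·Var(Q) + b²·Var(B) + 2ab·covariance of Q and B with a = -7, b = 8.
= (-7)²·111 + 8²·52 + 2·(-7)·8·(-26)
= 5439 + 3328 + 2912 = 11679.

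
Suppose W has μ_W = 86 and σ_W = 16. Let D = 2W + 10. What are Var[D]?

Var[D] = 1024

D = 2W + 10 is linear with a = 2, b = 10.
Var[W] = 16² = 256.
Var[D] = a²·Var[W] = 2²·256 = 1024 (the additive constant 10 does not affect variance).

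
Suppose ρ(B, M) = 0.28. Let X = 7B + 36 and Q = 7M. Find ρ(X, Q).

Linear rescalings preserve correlation up to sign; here the slopes 7 and 7 have the same sign, so ρ(X, Q) = ρ(B, M) = 0.28.

ρ(X, Q) = 0.28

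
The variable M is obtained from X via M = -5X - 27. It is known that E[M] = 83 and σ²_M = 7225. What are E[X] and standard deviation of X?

From M = -5X - 27: E[M] = a·E[X] + b, so E[X] = (E[M] − b)/a = (83 − (-27))/(-5) = -22.
standard deviation of M = √7225 = 85.
standard deviation of M = |a|·standard deviation of X, so standard deviation of X = 85/|-5| = 17.

E[X] = -22, standard deviation of X = 17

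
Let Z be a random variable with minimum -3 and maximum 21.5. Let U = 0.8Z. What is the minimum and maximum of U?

a = 0.8 > 0, so min(U) = a·min(Z)+b = 0.8·(-3) = -2.4 and max(U) = 0.8·21.5 = 17.2.

min(U) = -2.4, max(U) = 17.2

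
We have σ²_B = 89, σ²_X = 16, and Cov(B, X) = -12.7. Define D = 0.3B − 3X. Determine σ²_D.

σ²_D = a²·σ²_B + b²·σ²_X + 2ab·Cov(B, X) with a = 0.3, b = -3.
= 0.3²·89 + (-3)²·16 + 2·0.3·(-3)·(-12.7)
= 8.01 + 144 + 22.86 = 174.87.

σ²_D = 174.87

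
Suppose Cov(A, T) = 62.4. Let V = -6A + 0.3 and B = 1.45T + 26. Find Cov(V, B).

Cov(V, B) = -542.88

Cov(V, B) = a·c·Cov(A, T) = (-6)·1.45·62.4 = -542.88. Additive constants drop out.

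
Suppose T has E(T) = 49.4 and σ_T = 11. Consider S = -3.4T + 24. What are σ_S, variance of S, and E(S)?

S = -3.4T + 24 is linear with a = -3.4, b = 24.
σ_S = |a|·σ_T = |-3.4|·11 = 37.4.
variance of T = 11² = 121.
variance of S = a²·variance of T = (-3.4)²·121 = 1398.76 (the additive constant 24 does not affect variance).
E(S) = a·E(T) + b = (-3.4)·49.4 + 24 = -143.96.

σ_S = 37.4, variance of S = 1398.76, E(S) = -143.96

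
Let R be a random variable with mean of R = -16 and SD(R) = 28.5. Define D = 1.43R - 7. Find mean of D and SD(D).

D = 1.43R - 7 is linear with a = 1.43, b = -7.
mean of D = a·mean of R + b = 1.43·(-16) + (-7) = -29.88.
SD(D) = |a|·SD(R) = |1.43|·28.5 = 40.755.

mean of D = -29.88, SD(D) = 40.755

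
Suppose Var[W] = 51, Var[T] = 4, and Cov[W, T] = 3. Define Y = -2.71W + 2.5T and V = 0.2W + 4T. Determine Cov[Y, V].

Cov[Y, V] = -18.662

By bilinearity, Cov[Y, V] = ac·Var[W] + bd·Var[T] + (ad+bc)·Cov[W, T], with a=-2.71, b=2.5, c=0.2, d=4.
ac·Var[W] = (-2.71)·0.2·51 = -27.642
bd·Var[T] = 2.5·4·4 = 40
(ad+bc)·Cov[W, T] = (-10.34)·3 = -31.02
Cov[Y, V] = -27.642 + 40 + (-31.02) = -18.662.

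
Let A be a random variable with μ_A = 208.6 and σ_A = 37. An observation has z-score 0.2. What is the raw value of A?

A = μ_A + z·σ_A = 208.6 + 0.2·37 = 216.

A = 216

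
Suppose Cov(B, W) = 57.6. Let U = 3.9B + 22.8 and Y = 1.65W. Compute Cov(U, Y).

Cov(U, Y) = a·c·Cov(B, W) = 3.9·1.65·57.6 = 370.656. Additive constants drop out.

Cov(U, Y) = 370.656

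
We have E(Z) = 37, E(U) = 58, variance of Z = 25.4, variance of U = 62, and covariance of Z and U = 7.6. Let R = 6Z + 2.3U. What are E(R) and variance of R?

E(R) = 6·E(Z) + 2.3·E(U) = 6·37 + 2.3·58 = 355.4.
variance of R = a²·variance of Z + b²·variance of U + 2ab·covariance of Z and U with a = 6, b = 2.3.
= 6²·25.4 + 2.3²·62 + 2·6·2.3·7.6
= 914.4 + 327.98 + 209.76 = 1452.14.

E(R) = 355.4, variance of R = 1452.14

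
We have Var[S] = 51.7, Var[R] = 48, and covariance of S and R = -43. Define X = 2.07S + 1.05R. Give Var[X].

Var[X] = 87.52833

Var[X] = a²·Var[S] + b²·Var[R] + 2ab·covariance of S and R with a = 2.07, b = 1.05.
= 2.07²·51.7 + 1.05²·48 + 2·2.07·1.05·(-43)
= 221.52933 + 52.92 + (-186.921) = 87.52833.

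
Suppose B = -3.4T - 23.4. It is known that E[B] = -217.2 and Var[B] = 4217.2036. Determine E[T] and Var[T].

E[T] = 57, Var[T] = 364.81

From B = -3.4T - 23.4: E[B] = a·E[T] + b, so E[T] = (E[B] − b)/a = (-217.2 − (-23.4))/(-3.4) = 57.
Var[B] = a²·Var[T], so Var[T] = 4217.2036/(-3.4)² = 364.81.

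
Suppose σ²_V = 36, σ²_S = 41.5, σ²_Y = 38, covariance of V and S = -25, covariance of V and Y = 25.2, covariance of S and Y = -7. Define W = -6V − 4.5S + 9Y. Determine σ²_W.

σ²_W = a²·σ²_V + b²·σ²_S + c²·σ²_Y + 2ab·covariance of V and S + 2ac·covariance of V and Y + 2bc·covariance of S and Y, with a = -6, b = -4.5, c = 9.
= 1296 + 840.375 + 3078 + (-1350) + (-2721.6) + 567
= 1709.775.

σ²_W = 1709.775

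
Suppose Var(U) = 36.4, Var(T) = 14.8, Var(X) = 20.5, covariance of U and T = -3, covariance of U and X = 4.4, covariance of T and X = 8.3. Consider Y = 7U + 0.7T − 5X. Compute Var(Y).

Var(Y) = 1907.852

Var(Y) = a²·Var(U) + b²·Var(T) + c²·Var(X) + 2ab·covariance of U and T + 2ac·covariance of U and X + 2bc·covariance of T and X, with a = 7, b = 0.7, c = -5.
= 1783.6 + 7.252 + 512.5 + (-29.4) + (-308) + (-58.1)
= 1907.852.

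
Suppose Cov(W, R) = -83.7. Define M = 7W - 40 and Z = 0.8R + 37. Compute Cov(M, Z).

Cov(M, Z) = a·c·Cov(W, R) = 7·0.8·(-83.7) = -468.72. Additive constants drop out.

Cov(M, Z) = -468.72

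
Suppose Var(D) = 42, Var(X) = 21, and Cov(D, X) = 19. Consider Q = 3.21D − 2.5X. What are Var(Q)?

Var(Q) = a²·Var(D) + b²·Var(X) + 2ab·Cov(D, X) with a = 3.21, b = -2.5.
= 3.21²·42 + (-2.5)²·21 + 2·3.21·(-2.5)·19
= 432.7722 + 131.25 + (-304.95) = 259.0722.

Var(Q) = 259.0722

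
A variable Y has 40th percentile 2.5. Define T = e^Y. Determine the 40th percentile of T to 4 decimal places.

e^Y is increasing, so P_{40}(T) = g(P_{40}(Y)) ≈ 12.1825.

40th percentile of T = 12.1825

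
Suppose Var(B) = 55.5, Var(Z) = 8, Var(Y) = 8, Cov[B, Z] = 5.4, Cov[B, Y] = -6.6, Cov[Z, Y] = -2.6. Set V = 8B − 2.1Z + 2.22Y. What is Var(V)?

Var(V) = a²·Var(B) + b²·Var(Z) + c²·Var(Y) + 2ab·Cov[B, Z] + 2ac·Cov[B, Y] + 2bc·Cov[Z, Y], with a = 8, b = -2.1, c = 2.22.
= 3552 + 35.28 + 39.4272 + (-181.44) + (-234.432) + 24.2424
= 3235.0776.

Var(V) = 3235.0776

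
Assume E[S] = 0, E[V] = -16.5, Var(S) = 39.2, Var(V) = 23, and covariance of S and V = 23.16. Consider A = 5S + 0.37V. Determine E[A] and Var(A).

E[A] = -6.105, Var(A) = 1068.8407

E[A] = 5·E[S] + 0.37·E[V] = 5·0 + 0.37·(-16.5) = -6.105.
Var(A) = a²·Var(S) + b²·Var(V) + 2ab·covariance of S and V with a = 5, b = 0.37.
= 5²·39.2 + 0.37²·23 + 2·5·0.37·23.16
= 980 + 3.1487 + 85.692 = 1068.8407.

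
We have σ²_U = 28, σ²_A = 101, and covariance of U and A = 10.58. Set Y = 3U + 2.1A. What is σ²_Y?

σ²_Y = 830.718

σ²_Y = a²·σ²_U + b²·σ²_A + 2ab·covariance of U and A with a = 3, b = 2.1.
= 3²·28 + 2.1²·101 + 2·3·2.1·10.58
= 252 + 445.41 + 133.308 = 830.718.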